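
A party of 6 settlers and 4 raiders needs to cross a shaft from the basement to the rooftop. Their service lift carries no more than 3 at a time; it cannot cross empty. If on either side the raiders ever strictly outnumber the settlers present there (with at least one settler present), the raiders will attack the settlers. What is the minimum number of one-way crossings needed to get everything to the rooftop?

Counting alone: each trip to the rooftop takes at most 3 across and each return brings at least 1 back, so after t trips out (and t−1 returns) at most 3t − (t−1) of the 10 are across; that first reaches 10 at t = 5, so at least 9 crossings are needed.
The plan below uses exactly 9 crossings, so it is optimal:
1. 2 raiders → the rooftop.  (the basement: 6S 2R; the rooftop: 0S 2R)
2. 1 raider ← the basement.  (the basement: 6S 3R; the rooftop: 0S 1R)
3. 3 raiders → the rooftop.  (the basement: 6S 0R; the rooftop: 0S 4R)
4. 1 raider ← the basement.  (the basement: 6S 1R; the rooftop: 0S 3R)
5. 3 settlers → the rooftop.  (the basement: 3S 1R; the rooftop: 3S 3R)
6. 1 raider ← the basement.  (the basement: 3S 2R; the rooftop: 3S 2R)
7. 1 settler and 2 raiders → the rooftop.  (the basement: 2S 0R; the rooftop: 4S 4R)
8. 1 raider ← the basement.  (the basement: 2S 1R; the rooftop: 4S 3R)
9. 2 settlers and 1 raider → the rooftop.  (the basement: 0S 0R; the rooftop: 6S 4R)

9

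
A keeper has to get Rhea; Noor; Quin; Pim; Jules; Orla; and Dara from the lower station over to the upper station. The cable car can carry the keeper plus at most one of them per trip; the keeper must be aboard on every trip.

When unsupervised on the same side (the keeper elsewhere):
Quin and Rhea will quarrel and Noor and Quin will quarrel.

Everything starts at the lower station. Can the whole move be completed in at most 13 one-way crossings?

Counting alone: the keeper can take at most 1 across per trip to the upper station, so moving all 7 needs at least 7 loaded trips out, with a return between consecutive ones — at least 13 crossings.
The safety rule pushes this higher. Following every safe sequence of crossings, the most of the 7 that can be at the upper station as the cable car arrives there on crossing 13 is 6 — never all 7.
So the move cannot be finished within 13 crossings. (The shortest complete plan takes 15:)
1. Keeper goes to the upper station with Quin.  [the lower station: Dara, Jules, Noor, Orla, Pim, Rhea | the upper station: Quin]
2. Keeper goes back to the lower station alone.  [the lower station: Dara, Jules, Noor, Orla, Pim, Rhea | the upper station: Quin]
3. Keeper goes to the upper station with Rhea.  [the lower station: Dara, Jules, Noor, Orla, Pim | the upper station: Quin, Rhea]
4. Keeper goes back to the lower station with Quin.  [the lower station: Dara, Jules, Noor, Orla, Pim, Quin | the upper station: Rhea]
5. Keeper goes to the upper station with Noor.  [the lower station: Dara, Jules, Orla, Pim, Quin | the upper station: Noor, Rhea]
6. Keeper goes back to the lower station alone.  [the lower station: Dara, Jules, Orla, Pim, Quin | the upper station: Noor, Rhea]
7. Keeper goes to the upper station with Pim.  [the lower station: Dara, Jules, Orla, Quin | the upper station: Noor, Pim, Rhea]
8. Keeper goes back to the lower station alone.  [the lower station: Dara, Jules, Orla, Quin | the upper station: Noor, Pim, Rhea]
9. Keeper goes to the upper station with Jules.  [the lower station: Dara, Orla, Quin | the upper station: Jules, Noor, Pim, Rhea]
10. Keeper goes back to the lower station alone.  [the lower station: Dara, Orla, Quin | the upper station: Jules, Noor, Pim, Rhea]
11. Keeper goes to the upper station with Orla.  [the lower station: Dara, Quin | the upper station: Jules, Noor, Orla, Pim, Rhea]
12. Keeper goes back to the lower station alone.  [the lower station: Dara, Quin | the upper station: Jules, Noor, Orla, Pim, Rhea]
13. Keeper goes to the upper station with Dara.  [the lower station: Quin | the upper station: Dara, Jules, Noor, Orla, Pim, Rhea]
14. Keeper goes back to the lower station alone.  [the lower station: Quin | the upper station: Dara, Jules, Noor, Orla, Pim, Rhea]
15. Keeper goes to the upper station with Quin.  [the lower station: — | the upper station: Dara, Jules, Noor, Orla, Pim, Quin, Rhea]

No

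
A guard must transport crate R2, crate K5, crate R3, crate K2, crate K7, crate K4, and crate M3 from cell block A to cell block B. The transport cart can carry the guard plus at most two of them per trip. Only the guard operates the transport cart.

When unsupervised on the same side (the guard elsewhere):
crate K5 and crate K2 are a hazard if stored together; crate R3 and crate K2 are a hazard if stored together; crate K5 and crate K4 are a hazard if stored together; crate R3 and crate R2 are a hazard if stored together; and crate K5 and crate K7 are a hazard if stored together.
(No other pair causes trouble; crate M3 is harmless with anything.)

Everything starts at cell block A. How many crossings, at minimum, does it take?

Counting alone: the guard can take at most 2 across per trip to cell block B, so moving all 7 needs at least 4 loaded trips out, with a return between consecutive ones — at least 7 crossings.
The safety rule pushes this higher. Following every safe sequence of crossings, the most of the 7 that can be at cell block B as the transport cart arrives there on crossing 7 is 6 — never all 7.
So no plan with fewer than 9 crossings exists, and this one achieves 9:
1. Guard goes to cell block B with crate K5 and crate R3.  [cell block A: crate K2, crate K4, crate K7, crate M3, crate R2 | cell block B: crate K5, crate R3]
2. Guard goes back to cell block A alone.  [cell block A: crate K2, crate K4, crate K7, crate M3, crate R2 | cell block B: crate K5, crate R3]
3. Guard goes to cell block B with crate R2.  [cell block A: crate K2, crate K4, crate K7, crate M3 | cell block B: crate K5, crate R2, crate R3]
4. Guard goes back to cell block A with crate R3.  [cell block A: crate K2, crate K4, crate K7, crate M3, crate R3 | cell block B: crate K5, crate R2]
5. Guard goes to cell block B with crate K2 and crate K7.  [cell block A: crate K4, crate M3, crate R3 | cell block B: crate K2, crate K5, crate K7, crate R2]
6. Guard goes back to cell block A with crate K5.  [cell block A: crate K4, crate K5, crate M3, crate R3 | cell block B: crate K2, crate K7, crate R2]
7. Guard goes to cell block B with crate K4 and crate M3.  [cell block A: crate K5, crate R3 | cell block B: crate K2, crate K4, crate K7, crate M3, crate R2]
8. Guard goes back to cell block A alone.  [cell block A: crate K5, crate R3 | cell block B: crate K2, crate K4, crate K7, crate M3, crate R2]
9. Guard goes to cell block B with crate K5 and crate R3.  [cell block A: — | cell block B: crate K2, crate K4, crate K5, crate K7, crate M3, crate R2, crate R3]

9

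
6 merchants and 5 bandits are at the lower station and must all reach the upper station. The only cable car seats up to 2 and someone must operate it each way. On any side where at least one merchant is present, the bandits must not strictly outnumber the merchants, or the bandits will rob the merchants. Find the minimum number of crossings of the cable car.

Counting alone: each trip to the upper station takes at most 2 across and each return brings at least 1 back, so after t trips out (and t−1 returns) at most 2t − (t−1) of the 11 are across; that first reaches 11 at t = 10, so at least 19 crossings are needed.
The plan below uses exactly 19 crossings, so it is optimal:
1. 2 bandits → the upper station.  (the lower station: 6M 3B; the upper station: 0M 2B)
2. 1 bandit ← the lower station.  (the lower station: 6M 4B; the upper station: 0M 1B)
3. 2 bandits → the upper station.  (the lower station: 6M 2B; the upper station: 0M 3B)
4. 1 bandit ← the lower station.  (the lower station: 6M 3B; the upper station: 0M 2B)
5. 2 merchants → the upper station.  (the lower station: 4M 3B; the upper station: 2M 2B)
6. 1 bandit ← the lower station.  (the lower station: 4M 4B; the upper station: 2M 1B)
7. 1 merchant and 1 bandit → the upper station.  (the lower station: 3M 3B; the upper station: 3M 2B)
8. 1 merchant ← the lower station.  (the lower station: 4M 3B; the upper station: 2M 2B)
9. 1 merchant and 1 bandit → the upper station.  (the lower station: 3M 2B; the upper station: 3M 3B)
10. 1 bandit ← the lower station.  (the lower station: 3M 3B; the upper station: 3M 2B)
11. 1 merchant and 1 bandit → the upper station.  (the lower station: 2M 2B; the upper station: 4M 3B)
12. 1 merchant ← the lower station.  (the lower station: 3M 2B; the upper station: 3M 3B)
13. 1 merchant and 1 bandit → the upper station.  (the lower station: 2M 1B; the upper station: 4M 4B)
14. 1 bandit ← the lower station.  (the lower station: 2M 2B; the upper station: 4M 3B)
15. 1 merchant and 1 bandit → the upper station.  (the lower station: 1M 1B; the upper station: 5M 4B)
16. 1 merchant ← the lower station.  (the lower station: 2M 1B; the upper station: 4M 4B)
17. 1 merchant and 1 bandit → the upper station.  (the lower station: 1M 0B; the upper station: 5M 5B)
18. 1 bandit ← the lower station.  (the lower station: 1M 1B; the upper station: 5M 4B)
19. 1 merchant and 1 bandit → the upper station.  (the lower station: 0M 0B; the upper station: 6M 5B)

19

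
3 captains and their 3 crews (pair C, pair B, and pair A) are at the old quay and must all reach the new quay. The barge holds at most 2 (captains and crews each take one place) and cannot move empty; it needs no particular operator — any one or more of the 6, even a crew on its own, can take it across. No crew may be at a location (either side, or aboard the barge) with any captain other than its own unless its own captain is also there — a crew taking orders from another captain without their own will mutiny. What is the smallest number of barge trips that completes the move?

11

Counting alone: each trip to the new quay takes at most 2 across and each return brings at least 1 back, so after t trips out (and t−1 returns) at most 2t − (t−1) of the 6 are across; that first reaches 6 at t = 5, so at least 9 crossings are needed.
The safety rule pushes this higher. Following every safe sequence of crossings, the most of the 6 that can be at the new quay as the barge arrives there on crossing 9 is 5 — never all 6.
So no plan with fewer than 11 crossings exists, and this one achieves 11:
1. captain C and crew C cross → the new quay.
2. captain C crosses ← the old quay.
3. crew A and crew B cross → the new quay.
4. crew C crosses ← the old quay.
5. captain A and captain B cross → the new quay.
6. captain B and crew B cross ← the old quay.
7. captain B and captain C cross → the new quay.
8. crew A crosses ← the old quay.
9. crew B and crew C cross → the new quay.
10. captain A crosses ← the old quay.
11. captain A and crew A cross → the new quay.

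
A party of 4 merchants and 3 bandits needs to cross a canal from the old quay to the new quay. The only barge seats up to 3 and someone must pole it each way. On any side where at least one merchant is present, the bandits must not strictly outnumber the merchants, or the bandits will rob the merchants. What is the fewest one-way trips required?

Counting alone: each trip to the new quay takes at most 3 across and each return brings at least 1 back, so after t trips out (and t−1 returns) at most 3t − (t−1) of the 7 are across; that first reaches 7 at t = 3, so at least 5 crossings are needed.
The plan below uses exactly 5 crossings, so it is optimal:
1. 3 bandits → the new quay.  (the old quay: 4M 0B; the new quay: 0M 3B)
2. 1 bandit ← the old quay.  (the old quay: 4M 1B; the new quay: 0M 2B)
3. 3 merchants → the new quay.  (the old quay: 1M 1B; the new quay: 3M 2B)
4. 1 merchant ← the old quay.  (the old quay: 2M 1B; the new quay: 2M 2B)
5. 2 merchants and 1 bandit → the new quay.  (the old quay: 0M 0B; the new quay: 4M 3B)

5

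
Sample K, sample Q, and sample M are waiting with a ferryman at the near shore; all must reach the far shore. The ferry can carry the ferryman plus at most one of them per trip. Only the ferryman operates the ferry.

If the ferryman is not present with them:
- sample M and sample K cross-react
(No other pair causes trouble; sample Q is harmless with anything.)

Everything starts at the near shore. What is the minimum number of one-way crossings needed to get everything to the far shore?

5

Counting alone: the ferryman can take at most 1 across per trip to the far shore, so moving all 3 needs at least 3 loaded trips out, with a return between consecutive ones — at least 5 crossings.
The plan below uses exactly 5 crossings, so it is optimal:
1. Ferryman goes to the far shore with sample K.
2. Ferryman goes back to the near shore alone.
3. Ferryman goes to the far shore with sample Q.
4. Ferryman goes back to the near shore alone.
5. Ferryman goes to the far shore with sample M.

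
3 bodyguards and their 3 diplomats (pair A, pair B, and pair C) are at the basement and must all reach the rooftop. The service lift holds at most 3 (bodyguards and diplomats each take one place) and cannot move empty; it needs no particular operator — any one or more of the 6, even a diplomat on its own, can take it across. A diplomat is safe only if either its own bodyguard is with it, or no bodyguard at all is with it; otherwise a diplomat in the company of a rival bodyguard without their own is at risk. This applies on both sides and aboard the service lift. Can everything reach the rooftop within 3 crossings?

No

Counting alone: each trip to the rooftop takes at most 3 across and each return brings at least 1 back, so after t trips out (and t−1 returns) at most 3t − (t−1) of the 6 are across; that first reaches 6 at t = 3, so at least 5 crossings are needed.
Since 3 < 5, 3 crossings cannot be enough. (The shortest complete plan in fact takes 5:)
1. bodyguard A and diplomat A cross → the rooftop.
2. bodyguard A crosses ← the basement.
3. bodyguard A, bodyguard B, and bodyguard C cross → the rooftop.
4. diplomat A crosses ← the basement.
5. diplomat A, diplomat B, and diplomat C cross → the rooftop.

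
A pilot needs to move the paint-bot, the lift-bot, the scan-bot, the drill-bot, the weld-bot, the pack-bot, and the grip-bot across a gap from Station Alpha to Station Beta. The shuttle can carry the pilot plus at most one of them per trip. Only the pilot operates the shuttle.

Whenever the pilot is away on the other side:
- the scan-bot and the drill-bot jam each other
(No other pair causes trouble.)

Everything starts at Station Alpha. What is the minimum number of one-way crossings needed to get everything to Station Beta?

13

Counting alone: the pilot can take at most 1 across per trip to Station Beta, so moving all 7 needs at least 7 loaded trips out, with a return between consecutive ones — at least 13 crossings.
The plan below uses exactly 13 crossings, so it is optimal:
1. Pilot goes to Station Beta with the scan-bot.
2. Pilot goes back to Station Alpha alone.
3. Pilot goes to Station Beta with the paint-bot.
4. Pilot goes back to Station Alpha alone.
5. Pilot goes to Station Beta with the lift-bot.
6. Pilot goes back to Station Alpha alone.
7. Pilot goes to Station Beta with the weld-bot.
8. Pilot goes back to Station Alpha alone.
9. Pilot goes to Station Beta with the pack-bot.
10. Pilot goes back to Station Alpha alone.
11. Pilot goes to Station Beta with the grip-bot.
12. Pilot goes back to Station Alpha alone.
13. Pilot goes to Station Beta with the drill-bot.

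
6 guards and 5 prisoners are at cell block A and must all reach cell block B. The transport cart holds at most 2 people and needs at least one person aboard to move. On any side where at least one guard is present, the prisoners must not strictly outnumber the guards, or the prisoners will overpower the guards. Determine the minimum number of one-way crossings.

19

Counting alone: each trip to cell block B takes at most 2 across and each return brings at least 1 back, so after t trips out (and t−1 returns) at most 2t − (t−1) of the 11 are across; that first reaches 11 at t = 10, so at least 19 crossings are needed.
The plan below uses exactly 19 crossings, so it is optimal:
1. 2 prisoners → cell block B.  (cell block A: 6G 3P; cell block B: 0G 2P)
2. 1 prisoner ← cell block A.  (cell block A: 6G 4P; cell block B: 0G 1P)
3. 2 prisoners → cell block B.  (cell block A: 6G 2P; cell block B: 0G 3P)
4. 1 prisoner ← cell block A.  (cell block A: 6G 3P; cell block B: 0G 2P)
5. 2 guards → cell block B.  (cell block A: 4G 3P; cell block B: 2G 2P)
6. 1 prisoner ← cell block A.  (cell block A: 4G 4P; cell block B: 2G 1P)
7. 1 guard and 1 prisoner → cell block B.  (cell block A: 3G 3P; cell block B: 3G 2P)
8. 1 guard ← cell block A.  (cell block A: 4G 3P; cell block B: 2G 2P)
9. 1 guard and 1 prisoner → cell block B.  (cell block A: 3G 2P; cell block B: 3G 3P)
10. 1 prisoner ← cell block A.  (cell block A: 3G 3P; cell block B: 3G 2P)
11. 1 guard and 1 prisoner → cell block B.  (cell block A: 2G 2P; cell block B: 4G 3P)
12. 1 guard ← cell block A.  (cell block A: 3G 2P; cell block B: 3G 3P)
13. 1 guard and 1 prisoner → cell block B.  (cell block A: 2G 1P; cell block B: 4G 4P)
14. 1 prisoner ← cell block A.  (cell block A: 2G 2P; cell block B: 4G 3P)
15. 1 guard and 1 prisoner → cell block B.  (cell block A: 1G 1P; cell block B: 5G 4P)
16. 1 guard ← cell block A.  (cell block A: 2G 1P; cell block B: 4G 4P)
17. 1 guard and 1 prisoner → cell block B.  (cell block A: 1G 0P; cell block B: 5G 5P)
18. 1 prisoner ← cell block A.  (cell block A: 1G 1P; cell block B: 5G 4P)
19. 1 guard and 1 prisoner → cell block B.  (cell block A: 0G 0P; cell block B: 6G 5P)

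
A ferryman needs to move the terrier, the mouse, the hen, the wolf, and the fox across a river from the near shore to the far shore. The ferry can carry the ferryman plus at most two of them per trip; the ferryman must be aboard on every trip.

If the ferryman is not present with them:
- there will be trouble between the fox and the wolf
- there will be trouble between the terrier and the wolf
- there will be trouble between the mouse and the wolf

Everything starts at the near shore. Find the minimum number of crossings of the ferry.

Counting alone: the ferryman can take at most 2 across per trip to the far shore, so moving all 5 needs at least 3 loaded trips out, with a return between consecutive ones — at least 5 crossings.
The plan below uses exactly 5 crossings, so it is optimal:
1. Ferryman goes to the far shore with the terrier and the wolf.  [the near shore: the fox, the hen, the mouse | the far shore: the terrier, the wolf]
2. Ferryman goes back to the near shore with the wolf.  [the near shore: the fox, the hen, the mouse, the wolf | the far shore: the terrier]
3. Ferryman goes to the far shore with the fox and the mouse.  [the near shore: the hen, the wolf | the far shore: the fox, the mouse, the terrier]
4. Ferryman goes back to the near shore alone.  [the near shore: the hen, the wolf | the far shore: the fox, the mouse, the terrier]
5. Ferryman goes to the far shore with the hen and the wolf.  [the near shore: — | the far shore: the fox, the hen, the mouse, the terrier, the wolf]

5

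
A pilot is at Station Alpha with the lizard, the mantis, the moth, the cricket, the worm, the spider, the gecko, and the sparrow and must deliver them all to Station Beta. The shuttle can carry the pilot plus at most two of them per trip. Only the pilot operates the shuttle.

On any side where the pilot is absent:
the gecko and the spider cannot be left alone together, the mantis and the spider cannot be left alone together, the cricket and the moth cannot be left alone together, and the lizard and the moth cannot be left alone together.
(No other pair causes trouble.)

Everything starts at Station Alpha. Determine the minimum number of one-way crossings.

9

Counting alone: the pilot can take at most 2 across per trip to Station Beta, so moving all 8 needs at least 4 loaded trips out, with a return between consecutive ones — at least 7 crossings.
The safety rule pushes this higher. Following every safe sequence of crossings, the most of the 8 that can be at Station Beta as the shuttle arrives there on crossing 7 is 7 — never all 8.
So no plan with fewer than 9 crossings exists, and this one achieves 9:
1. Pilot goes to Station Beta with the moth and the spider.
2. Pilot goes back to Station Alpha alone.
3. Pilot goes to Station Beta with the lizard and the mantis.
4. Pilot goes back to Station Alpha with the moth and the spider.
5. Pilot goes to Station Beta with the cricket and the gecko.
6. Pilot goes back to Station Alpha alone.
7. Pilot goes to Station Beta with the sparrow and the worm.
8. Pilot goes back to Station Alpha alone.
9. Pilot goes to Station Beta with the moth and the spider.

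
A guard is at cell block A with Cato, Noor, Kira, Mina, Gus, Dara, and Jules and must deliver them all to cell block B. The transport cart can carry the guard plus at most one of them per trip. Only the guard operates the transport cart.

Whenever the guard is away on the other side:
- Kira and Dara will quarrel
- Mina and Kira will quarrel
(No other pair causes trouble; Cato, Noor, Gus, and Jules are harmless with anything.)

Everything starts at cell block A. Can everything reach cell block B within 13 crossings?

Counting alone: the guard can take at most 1 across per trip to cell block B, so moving all 7 needs at least 7 loaded trips out, with a return between consecutive ones — at least 13 crossings.
The safety rule pushes this higher. Following every safe sequence of crossings, the most of the 7 that can be at cell block B as the transport cart arrives there on crossing 13 is 6 — never all 7.
So the move cannot be finished within 13 crossings. (The shortest complete plan takes 15:)
1. Guard goes to cell block B with Kira.  [cell block A: Cato, Dara, Gus, Jules, Mina, Noor | cell block B: Kira]
2. Guard goes back to cell block A alone.  [cell block A: Cato, Dara, Gus, Jules, Mina, Noor | cell block B: Kira]
3. Guard goes to cell block B with Cato.  [cell block A: Dara, Gus, Jules, Mina, Noor | cell block B: Cato, Kira]
4. Guard goes back to cell block A alone.  [cell block A: Dara, Gus, Jules, Mina, Noor | cell block B: Cato, Kira]
5. Guard goes to cell block B with Noor.  [cell block A: Dara, Gus, Jules, Mina | cell block B: Cato, Kira, Noor]
6. Guard goes back to cell block A alone.  [cell block A: Dara, Gus, Jules, Mina | cell block B: Cato, Kira, Noor]
7. Guard goes to cell block B with Mina.  [cell block A: Dara, Gus, Jules | cell block B: Cato, Kira, Mina, Noor]
8. Guard goes back to cell block A with Kira.  [cell block A: Dara, Gus, Jules, Kira | cell block B: Cato, Mina, Noor]
9. Guard goes to cell block B with Dara.  [cell block A: Gus, Jules, Kira | cell block B: Cato, Dara, Mina, Noor]
10. Guard goes back to cell block A alone.  [cell block A: Gus, Jules, Kira | cell block B: Cato, Dara, Mina, Noor]
11. Guard goes to cell block B with Gus.  [cell block A: Jules, Kira | cell block B: Cato, Dara, Gus, Mina, Noor]
12. Guard goes back to cell block A alone.  [cell block A: Jules, Kira | cell block B: Cato, Dara, Gus, Mina, Noor]
13. Guard goes to cell block B with Jules.  [cell block A: Kira | cell block B: Cato, Dara, Gus, Jules, Mina, Noor]
14. Guard goes back to cell block A alone.  [cell block A: Kira | cell block B: Cato, Dara, Gus, Jules, Mina, Noor]
15. Guard goes to cell block B with Kira.  [cell block A: — | cell block B: Cato, Dara, Gus, Jules, Kira, Mina, Noor]

No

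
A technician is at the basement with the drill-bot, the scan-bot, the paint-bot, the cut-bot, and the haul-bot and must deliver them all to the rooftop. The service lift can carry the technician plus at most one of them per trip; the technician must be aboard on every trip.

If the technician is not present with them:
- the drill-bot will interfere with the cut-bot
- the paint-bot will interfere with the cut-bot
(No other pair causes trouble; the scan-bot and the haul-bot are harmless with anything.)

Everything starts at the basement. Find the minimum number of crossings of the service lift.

Counting alone: the technician can take at most 1 across per trip to the rooftop, so moving all 5 needs at least 5 loaded trips out, with a return between consecutive ones — at least 9 crossings.
The safety rule pushes this higher. Following every safe sequence of crossings, the most of the 5 that can be at the rooftop as the service lift arrives there on crossing 9 is 4 — never all 5.
So no plan with fewer than 11 crossings exists, and this one achieves 11:
1. Technician goes to the rooftop with the cut-bot.  [the basement: the drill-bot, the haul-bot, the paint-bot, the scan-bot | the rooftop: the cut-bot]
2. Technician goes back to the basement alone.  [the basement: the drill-bot, the haul-bot, the paint-bot, the scan-bot | the rooftop: the cut-bot]
3. Technician goes to the rooftop with the drill-bot.  [the basement: the haul-bot, the paint-bot, the scan-bot | the rooftop: the cut-bot, the drill-bot]
4. Technician goes back to the basement with the cut-bot.  [the basement: the cut-bot, the haul-bot, the paint-bot, the scan-bot | the rooftop: the drill-bot]
5. Technician goes to the rooftop with the paint-bot.  [the basement: the cut-bot, the haul-bot, the scan-bot | the rooftop: the drill-bot, the paint-bot]
6. Technician goes back to the basement alone.  [the basement: the cut-bot, the haul-bot, the scan-bot | the rooftop: the drill-bot, the paint-bot]
7. Technician goes to the rooftop with the scan-bot.  [the basement: the cut-bot, the haul-bot | the rooftop: the drill-bot, the paint-bot, the scan-bot]
8. Technician goes back to the basement alone.  [the basement: the cut-bot, the haul-bot | the rooftop: the drill-bot, the paint-bot, the scan-bot]
9. Technician goes to the rooftop with the haul-bot.  [the basement: the cut-bot | the rooftop: the drill-bot, the haul-bot, the paint-bot, the scan-bot]
10. Technician goes back to the basement alone.  [the basement: the cut-bot | the rooftop: the drill-bot, the haul-bot, the paint-bot, the scan-bot]
11. Technician goes to the rooftop with the cut-bot.  [the basement: — | the rooftop: the cut-bot, the drill-bot, the haul-bot, the paint-bot, the scan-bot]

11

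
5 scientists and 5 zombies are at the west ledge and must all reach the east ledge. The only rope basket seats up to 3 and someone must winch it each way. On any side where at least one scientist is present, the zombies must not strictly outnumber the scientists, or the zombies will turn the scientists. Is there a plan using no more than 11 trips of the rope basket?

Yes

Yes — this plan uses 11 crossings (≤ 11):
1. 2 zombies → the east ledge.  (the west ledge: 5S 3Z; the east ledge: 0S 2Z)
2. 1 zombie ← the west ledge.  (the west ledge: 5S 4Z; the east ledge: 0S 1Z)
3. 3 zombies → the east ledge.  (the west ledge: 5S 1Z; the east ledge: 0S 4Z)
4. 1 zombie ← the west ledge.  (the west ledge: 5S 2Z; the east ledge: 0S 3Z)
5. 3 scientists → the east ledge.  (the west ledge: 2S 2Z; the east ledge: 3S 3Z)
6. 1 scientist and 1 zombie ← the west ledge.  (the west ledge: 3S 3Z; the east ledge: 2S 2Z)
7. 3 scientists → the east ledge.  (the west ledge: 0S 3Z; the east ledge: 5S 2Z)
8. 1 zombie ← the west ledge.  (the west ledge: 0S 4Z; the east ledge: 5S 1Z)
9. 2 zombies → the east ledge.  (the west ledge: 0S 2Z; the east ledge: 5S 3Z)
10. 1 zombie ← the west ledge.  (the west ledge: 0S 3Z; the east ledge: 5S 2Z)
11. 3 zombies → the east ledge.  (the west ledge: 0S 0Z; the east ledge: 5S 5Z)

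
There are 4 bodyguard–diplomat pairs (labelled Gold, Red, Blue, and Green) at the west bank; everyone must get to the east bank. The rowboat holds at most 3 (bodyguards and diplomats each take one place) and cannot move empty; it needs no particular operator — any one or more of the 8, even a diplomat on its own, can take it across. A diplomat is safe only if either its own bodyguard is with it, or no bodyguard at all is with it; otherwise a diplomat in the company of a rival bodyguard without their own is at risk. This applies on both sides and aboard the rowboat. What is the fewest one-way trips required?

Counting alone: each trip to the east bank takes at most 3 across and each return brings at least 1 back, so after t trips out (and t−1 returns) at most 3t − (t−1) of the 8 are across; that first reaches 8 at t = 4, so at least 7 crossings are needed.
The safety rule pushes this higher. Following every safe sequence of crossings, the most of the 8 that can be at the east bank as the rowboat arrives there on crossing 7 is 7 — never all 8.
So no plan with fewer than 9 crossings exists, and this one achieves 9:
1. bodyguard Gold and diplomat Gold cross → the east bank.
2. bodyguard Gold crosses ← the west bank.
3. bodyguard Gold, bodyguard Red, and diplomat Red cross → the east bank.
4. bodyguard Gold and diplomat Gold cross ← the west bank.
5. bodyguard Blue, bodyguard Gold, and bodyguard Green cross → the east bank.
6. diplomat Red crosses ← the west bank.
7. diplomat Gold and diplomat Red cross → the east bank.
8. diplomat Gold crosses ← the west bank.
9. diplomat Blue, diplomat Gold, and diplomat Green cross → the east bank.

9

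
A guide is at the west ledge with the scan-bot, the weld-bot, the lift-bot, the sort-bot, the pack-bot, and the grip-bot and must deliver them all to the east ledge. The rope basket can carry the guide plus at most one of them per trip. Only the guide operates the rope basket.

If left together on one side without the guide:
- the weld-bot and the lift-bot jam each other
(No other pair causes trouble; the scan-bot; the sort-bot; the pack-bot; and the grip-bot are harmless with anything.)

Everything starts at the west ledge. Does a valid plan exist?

Yes

1. Guide goes to the east ledge with the weld-bot.  [the west ledge: the grip-bot, the lift-bot, the pack-bot, the scan-bot, the sort-bot | the east ledge: the weld-bot]
2. Guide goes back to the west ledge alone.  [the west ledge: the grip-bot, the lift-bot, the pack-bot, the scan-bot, the sort-bot | the east ledge: the weld-bot]
3. Guide goes to the east ledge with the scan-bot.  [the west ledge: the grip-bot, the lift-bot, the pack-bot, the sort-bot | the east ledge: the scan-bot, the weld-bot]
4. Guide goes back to the west ledge alone.  [the west ledge: the grip-bot, the lift-bot, the pack-bot, the sort-bot | the east ledge: the scan-bot, the weld-bot]
5. Guide goes to the east ledge with the sort-bot.  [the west ledge: the grip-bot, the lift-bot, the pack-bot | the east ledge: the scan-bot, the sort-bot, the weld-bot]
6. Guide goes back to the west ledge alone.  [the west ledge: the grip-bot, the lift-bot, the pack-bot | the east ledge: the scan-bot, the sort-bot, the weld-bot]
7. Guide goes to the east ledge with the pack-bot.  [the west ledge: the grip-bot, the lift-bot | the east ledge: the pack-bot, the scan-bot, the sort-bot, the weld-bot]
8. Guide goes back to the west ledge alone.  [the west ledge: the grip-bot, the lift-bot | the east ledge: the pack-bot, the scan-bot, the sort-bot, the weld-bot]
9. Guide goes to the east ledge with the grip-bot.  [the west ledge: the lift-bot | the east ledge: the grip-bot, the pack-bot, the scan-bot, the sort-bot, the weld-bot]
10. Guide goes back to the west ledge alone.  [the west ledge: the lift-bot | the east ledge: the grip-bot, the pack-bot, the scan-bot, the sort-bot, the weld-bot]
11. Guide goes to the east ledge with the lift-bot.  [the west ledge: — | the east ledge: the grip-bot, the lift-bot, the pack-bot, the scan-bot, the sort-bot, the weld-bot]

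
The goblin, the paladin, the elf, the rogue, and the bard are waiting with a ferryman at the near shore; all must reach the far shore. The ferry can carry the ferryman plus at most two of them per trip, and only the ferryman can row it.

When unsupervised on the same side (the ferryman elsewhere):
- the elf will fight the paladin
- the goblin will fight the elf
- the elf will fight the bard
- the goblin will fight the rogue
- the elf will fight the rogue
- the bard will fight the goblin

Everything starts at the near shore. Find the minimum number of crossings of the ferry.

7

Counting alone: the ferryman can take at most 2 across per trip to the far shore, so moving all 5 needs at least 3 loaded trips out, with a return between consecutive ones — at least 5 crossings.
The safety rule pushes this higher. Following every safe sequence of crossings, the most of the 5 that can be at the far shore as the ferry arrives there on crossing 5 is 4 — never all 5.
So no plan with fewer than 7 crossings exists, and this one achieves 7:
1. Ferryman goes to the far shore with the elf and the goblin.
2. Ferryman goes back to the near shore with the goblin.
3. Ferryman goes to the far shore with the goblin and the paladin.
4. Ferryman goes back to the near shore with the elf.
5. Ferryman goes to the far shore with the bard and the rogue.
6. Ferryman goes back to the near shore with the goblin.
7. Ferryman goes to the far shore with the elf and the goblin.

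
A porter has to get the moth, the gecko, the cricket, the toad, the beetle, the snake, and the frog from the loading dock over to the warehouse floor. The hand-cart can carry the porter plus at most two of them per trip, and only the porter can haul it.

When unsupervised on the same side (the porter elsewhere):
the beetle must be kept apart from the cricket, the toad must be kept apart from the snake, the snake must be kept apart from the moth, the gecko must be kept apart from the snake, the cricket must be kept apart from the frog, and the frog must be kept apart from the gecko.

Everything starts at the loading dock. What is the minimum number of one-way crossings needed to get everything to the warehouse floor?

impossible

Whatever the first load, the items left behind include a forbidden pair without the porter. No opening move is safe, so no plan exists.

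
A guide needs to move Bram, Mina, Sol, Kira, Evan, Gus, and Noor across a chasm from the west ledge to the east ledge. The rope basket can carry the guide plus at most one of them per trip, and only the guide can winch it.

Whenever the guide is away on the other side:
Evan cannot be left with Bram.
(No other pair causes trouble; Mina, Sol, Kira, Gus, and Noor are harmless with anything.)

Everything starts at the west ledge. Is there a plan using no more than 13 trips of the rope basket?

Yes

Yes — this plan uses 13 crossings (≤ 13):
1. Guide goes to the east ledge with Bram.  [the west ledge: Evan, Gus, Kira, Mina, Noor, Sol | the east ledge: Bram]
2. Guide goes back to the west ledge alone.  [the west ledge: Evan, Gus, Kira, Mina, Noor, Sol | the east ledge: Bram]
3. Guide goes to the east ledge with Mina.  [the west ledge: Evan, Gus, Kira, Noor, Sol | the east ledge: Bram, Mina]
4. Guide goes back to the west ledge alone.  [the west ledge: Evan, Gus, Kira, Noor, Sol | the east ledge: Bram, Mina]
5. Guide goes to the east ledge with Sol.  [the west ledge: Evan, Gus, Kira, Noor | the east ledge: Bram, Mina, Sol]
6. Guide goes back to the west ledge alone.  [the west ledge: Evan, Gus, Kira, Noor | the east ledge: Bram, Mina, Sol]
7. Guide goes to the east ledge with Kira.  [the west ledge: Evan, Gus, Noor | the east ledge: Bram, Kira, Mina, Sol]
8. Guide goes back to the west ledge alone.  [the west ledge: Evan, Gus, Noor | the east ledge: Bram, Kira, Mina, Sol]
9. Guide goes to the east ledge with Gus.  [the west ledge: Evan, Noor | the east ledge: Bram, Gus, Kira, Mina, Sol]
10. Guide goes back to the west ledge alone.  [the west ledge: Evan, Noor | the east ledge: Bram, Gus, Kira, Mina, Sol]
11. Guide goes to the east ledge with Noor.  [the west ledge: Evan | the east ledge: Bram, Gus, Kira, Mina, Noor, Sol]
12. Guide goes back to the west ledge alone.  [the west ledge: Evan | the east ledge: Bram, Gus, Kira, Mina, Noor, Sol]
13. Guide goes to the east ledge with Evan.  [the west ledge: — | the east ledge: Bram, Evan, Gus, Kira, Mina, Noor, Sol]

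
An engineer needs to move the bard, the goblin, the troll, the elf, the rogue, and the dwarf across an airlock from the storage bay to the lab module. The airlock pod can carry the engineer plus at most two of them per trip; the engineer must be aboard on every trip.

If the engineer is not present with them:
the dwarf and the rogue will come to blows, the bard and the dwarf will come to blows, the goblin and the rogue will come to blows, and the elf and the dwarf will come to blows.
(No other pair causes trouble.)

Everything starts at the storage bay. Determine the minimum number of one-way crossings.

7

Counting alone: the engineer can take at most 2 across per trip to the lab module, so moving all 6 needs at least 3 loaded trips out, with a return between consecutive ones — at least 5 crossings.
The safety rule pushes this higher. Following every safe sequence of crossings, the most of the 6 that can be at the lab module as the airlock pod arrives there on crossing 5 is 5 — never all 6.
So no plan with fewer than 7 crossings exists, and this one achieves 7:
1. Engineer goes to the lab module with the dwarf and the goblin.
2. Engineer goes back to the storage bay alone.
3. Engineer goes to the lab module with the troll.
4. Engineer goes back to the storage bay alone.
5. Engineer goes to the lab module with the bard and the elf.
6. Engineer goes back to the storage bay with the dwarf.
7. Engineer goes to the lab module with the dwarf and the rogue.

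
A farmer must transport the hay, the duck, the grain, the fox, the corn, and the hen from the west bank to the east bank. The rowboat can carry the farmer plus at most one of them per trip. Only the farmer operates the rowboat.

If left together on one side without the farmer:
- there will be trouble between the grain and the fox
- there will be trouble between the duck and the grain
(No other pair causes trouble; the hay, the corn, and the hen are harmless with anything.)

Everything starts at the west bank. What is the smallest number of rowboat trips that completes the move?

13

Counting alone: the farmer can take at most 1 across per trip to the east bank, so moving all 6 needs at least 6 loaded trips out, with a return between consecutive ones — at least 11 crossings.
The safety rule pushes this higher. Following every safe sequence of crossings, the most of the 6 that can be at the east bank as the rowboat arrives there on crossing 11 is 5 — never all 6.
So no plan with fewer than 13 crossings exists, and this one achieves 13:
1. Farmer goes to the east bank with the grain.  [the west bank: the corn, the duck, the fox, the hay, the hen | the east bank: the grain]
2. Farmer goes back to the west bank alone.  [the west bank: the corn, the duck, the fox, the hay, the hen | the east bank: the grain]
3. Farmer goes to the east bank with the hay.  [the west bank: the corn, the duck, the fox, the hen | the east bank: the grain, the hay]
4. Farmer goes back to the west bank alone.  [the west bank: the corn, the duck, the fox, the hen | the east bank: the grain, the hay]
5. Farmer goes to the east bank with the duck.  [the west bank: the corn, the fox, the hen | the east bank: the duck, the grain, the hay]
6. Farmer goes back to the west bank with the grain.  [the west bank: the corn, the fox, the grain, the hen | the east bank: the duck, the hay]
7. Farmer goes to the east bank with the fox.  [the west bank: the corn, the grain, the hen | the east bank: the duck, the fox, the hay]
8. Farmer goes back to the west bank alone.  [the west bank: the corn, the grain, the hen | the east bank: the duck, the fox, the hay]
9. Farmer goes to the east bank with the corn.  [the west bank: the grain, the hen | the east bank: the corn, the duck, the fox, the hay]
10. Farmer goes back to the west bank alone.  [the west bank: the grain, the hen | the east bank: the corn, the duck, the fox, the hay]
11. Farmer goes to the east bank with the hen.  [the west bank: the grain | the east bank: the corn, the duck, the fox, the hay, the hen]
12. Farmer goes back to the west bank alone.  [the west bank: the grain | the east bank: the corn, the duck, the fox, the hay, the hen]
13. Farmer goes to the east bank with the grain.  [the west bank: — | the east bank: the corn, the duck, the fox, the grain, the hay, the hen]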